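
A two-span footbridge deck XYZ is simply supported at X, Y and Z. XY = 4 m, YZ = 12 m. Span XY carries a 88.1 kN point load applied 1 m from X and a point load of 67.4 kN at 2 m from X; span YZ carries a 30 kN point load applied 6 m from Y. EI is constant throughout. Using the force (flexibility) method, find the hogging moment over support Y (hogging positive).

M_Y = 73.59 kN·m

Release continuity at Y by inserting a hinge; the redundant is the internal moment M_Y. The primary structure is two simply-supported spans XY and YZ.
Discontinuity in slope at Y on the released structure — sum the simple-span end rotations:
  span XY: point load 88.1 at a = 1: Pab(L + a)/(6LEI) = 55.06/EI
  span XY: point load 67.4 at a = 2: Pab(L + a)/(6LEI) = 67.4/EI
  span YZ: point load 30 at a = 6: Pab(L + b)/(6LEI) = 270/EI
  relative rotation θ_0 = (122.5 + 270)/EI = 392.5/EI
A unit hogging moment at Y produces rotation L₁/(3EI) + L₂/(3EI) = 5.333/EI.
Compatibility: M_Y·(L₁+L₂)/(3EI) = θ_0, giving M_Y = 73.59 kN·m (hogging).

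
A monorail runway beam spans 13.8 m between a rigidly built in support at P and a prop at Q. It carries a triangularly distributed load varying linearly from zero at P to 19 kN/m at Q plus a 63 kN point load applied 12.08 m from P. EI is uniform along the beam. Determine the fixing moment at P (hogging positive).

M_P = 264.4 kN·m

Choose R_Q as the redundant. The primary structure is the cantilever fixed at P.
Downward deflection at the released point Q due to the loads:
  triangular load, peak 19 at the free end: 11w₀L⁴/(120EI) = 63166/EI
  point load 63 at a = 12.08: Pa²(3L − a)/(6EI) = 44925/EI
  δ_0 = 108091/EI
Flexibility coefficient — unit upward force at Q: δ_{QQ} = L³/(3EI) = 876/EI.
The prop prevents deflection at Q: R_Q = δ_0/δ_{QQ} = 108091/876 = 123.4 kN.
Moment equilibrium about P: M_P = Σ(load moments about P) − R_Q·L = 1967 − 123.4×13.8 = 264.4 kN·m.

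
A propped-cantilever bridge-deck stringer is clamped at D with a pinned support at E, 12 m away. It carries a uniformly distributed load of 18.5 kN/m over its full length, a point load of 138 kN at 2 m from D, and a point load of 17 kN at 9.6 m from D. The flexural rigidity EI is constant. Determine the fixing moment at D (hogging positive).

Release the roller at E. Primary structure: cantilever fixed at D.
Downward deflection at the released point E due to the loads:
  UDL 18.5: wL⁴/(8EI) = 47952/EI
  point load 138 at a = 2: Pa²(3L − a)/(6EI) = 3128/EI
  point load 17 at a = 9.6: Pa²(3L − a)/(6EI) = 6894/EI
  δ_0 = 57974/EI
Tip deflection under a unit load at E: L³/(3EI) = 576/EI.
The prop prevents deflection at E: R_E = δ_0/δ_{EE} = 57974/576 = 100.6 kN.
Moment equilibrium about D: M_D = Σ(load moments about D) − R_E·L = 1771 − 100.6×12 = 563.4 kN·m.

M_D = 563.4 kN·m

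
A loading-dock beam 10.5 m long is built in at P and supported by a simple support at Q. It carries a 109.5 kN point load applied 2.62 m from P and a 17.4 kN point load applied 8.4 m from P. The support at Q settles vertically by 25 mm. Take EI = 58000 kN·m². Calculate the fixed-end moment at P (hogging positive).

M_P = 245.4 kN·m

Take the reaction at Q as the redundant and release it; the primary structure is a cantilever fixed at P.
Deflection at Q on the released cantilever, summing each load's contribution:
  point load 109.5 at a = 2.62: Pa²(3L − a)/(6EI) = 3618/EI
  point load 17.4 at a = 8.4: Pa²(3L − a)/(6EI) = 4727/EI
  δ_0 = 8345/EI
Flexibility coefficient — unit upward force at Q: δ_{QQ} = L³/(3EI) = 385.9/EI.
With EI = 58000 kN·m²: δ_0 = 0.14388 m and δ_{QQ} = 0.006653 m/kN.
Compatibility — the beam at Q must follow the support down by 0.025 m: δ_0 − R_Q·δ_{QQ} = 0.025, so R_Q = (0.14388 − 0.025)/0.006653 = 17.87 kN.
Moment equilibrium about P: M_P = Σ(load moments about P) − R_Q·L = 433.1 − 17.87×10.5 = 245.4 kN·m.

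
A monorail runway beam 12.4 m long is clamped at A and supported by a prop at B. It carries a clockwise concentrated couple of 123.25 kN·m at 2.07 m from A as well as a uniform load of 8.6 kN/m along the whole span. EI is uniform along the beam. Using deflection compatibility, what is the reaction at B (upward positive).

Release the roller at B. Primary structure: cantilever fixed at A.
Deflection at B on the released cantilever, summing each load's contribution:
  clockwise couple 123.25 at a = 2.07: M₀a(2L − a)/(2EI) = 2900/EI
  UDL 8.6: wL⁴/(8EI) = 25415/EI
  δ_0 = 28315/EI
Flexibility coefficient — unit upward force at B: δ_{BB} = L³/(3EI) = 635.5/EI.
Compatibility at B: δ_0 − R_B·δ_{BB} = 0, so R_B = 28315/635.5 = 44.55 kN.

R_B = 44.55 kN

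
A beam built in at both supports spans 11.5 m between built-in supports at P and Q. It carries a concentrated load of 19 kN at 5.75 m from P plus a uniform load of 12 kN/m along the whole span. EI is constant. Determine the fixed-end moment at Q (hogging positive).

Release both end moments; the primary structure is a simply-supported span PQ with redundants M_P and M_Q.
On the primary (simply-supported) span, the end slopes from the loading are:
  at P: point load 19 at a = 5.75: Pab(L + b)/(6LEI) = 157/EI
  at Q: point load 19 at a = 5.75: Pab(L + a)/(6LEI) = 157/EI
  at P: UDL 12: wL³/(24EI) = 760.4/EI
  at Q: UDL 12: wL³/(24EI) = 760.4/EI
  θ_P0 = 917.5/EI,  θ_Q0 = 917.5/EI
Flexibility coefficients: a unit moment at one end gives L/(3EI) there and L/(6EI) at the far end, so f₁₁ = f₂₂ = 3.833/EI and f₁₂ = f₂₁ = 1.917/EI.
Compatibility — zero rotation at each built-in end:
  3.833 M_P + 1.917 M_Q = 917.5
  1.917 M_P + 3.833 M_Q = 917.5
Solving the pair gives M_P = 159.6 kN·m and M_Q = 159.6 kN·m (hogging).

M_Q = 159.6 kN·m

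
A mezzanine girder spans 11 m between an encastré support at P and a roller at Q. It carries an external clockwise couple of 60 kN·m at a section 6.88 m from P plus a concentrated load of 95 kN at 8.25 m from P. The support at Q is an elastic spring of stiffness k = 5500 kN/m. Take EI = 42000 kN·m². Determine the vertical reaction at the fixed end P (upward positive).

Release the roller at Q. Primary structure: cantilever fixed at P.
Deflection at Q on the released cantilever, summing each load's contribution:
  clockwise couple 60 at a = 6.88: M₀a(2L − a)/(2EI) = 3121/EI
  point load 95 at a = 8.25: Pa²(3L − a)/(6EI) = 26672/EI
  δ_0 = 29793/EI
Tip deflection under a unit load at Q: L³/(3EI) = 443.7/EI.
With EI = 42000 kN·m²: δ_0 = 0.70935 m and δ_{QQ} = 0.010563 m/kN.
Compatibility — the spring shortens by R_Q/k under the reaction it provides: δ_0 − R_Q·δ_{QQ} = R_Q/k. With 1/k = 0.000182 m/kN, R_Q = δ_0 / (δ_{QQ} + 1/k) = 0.70935 / (0.010563 + 0.000182) = 66.01 kN.
Vertical equilibrium: R_P = ΣP − R_Q = 95 − 66.01 = 28.99 kN.

R_P = 28.99 kN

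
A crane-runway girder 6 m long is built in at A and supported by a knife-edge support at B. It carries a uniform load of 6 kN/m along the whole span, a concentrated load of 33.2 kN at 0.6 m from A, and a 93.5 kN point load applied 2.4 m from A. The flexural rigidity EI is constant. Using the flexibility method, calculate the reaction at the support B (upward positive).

Take the reaction at B as the redundant and release it; the primary structure is a cantilever fixed at A.
Free-end deflection of the primary structure under the applied loading (downward +):
  UDL 6: wL⁴/(8EI) = 972/EI
  point load 33.2 at a = 0.6: Pa²(3L − a)/(6EI) = 34.66/EI
  point load 93.5 at a = 2.4: Pa²(3L − a)/(6EI) = 1400/EI
  δ_0 = 2407/EI
Flexibility coefficient — unit upward force at B: δ_{BB} = L³/(3EI) = 72/EI.
The prop prevents deflection at B: R_B = δ_0/δ_{BB} = 2407/72 = 33.43 kN.

R_B = 33.43 kN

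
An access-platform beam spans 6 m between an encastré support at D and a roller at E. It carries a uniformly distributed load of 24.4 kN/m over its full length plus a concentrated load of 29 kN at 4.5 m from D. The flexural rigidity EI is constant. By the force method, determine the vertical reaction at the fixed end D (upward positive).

R_D = 102.1 kN

Choose R_E as the redundant. The primary structure is the cantilever fixed at D.
Free-end deflection of the primary structure under the applied loading (downward +):
  UDL 24.4: wL⁴/(8EI) = 3953/EI
  point load 29 at a = 4.5: Pa²(3L − a)/(6EI) = 1321/EI
  δ_0 = 5274/EI
Tip deflection under a unit load at E: L³/(3EI) = 72/EI.
Compatibility at E: δ_0 − R_E·δ_{EE} = 0, so R_E = 5274/72 = 73.25 kN.
Vertical equilibrium: R_D = ΣP − R_E = 175.4 − 73.25 = 102.1 kN.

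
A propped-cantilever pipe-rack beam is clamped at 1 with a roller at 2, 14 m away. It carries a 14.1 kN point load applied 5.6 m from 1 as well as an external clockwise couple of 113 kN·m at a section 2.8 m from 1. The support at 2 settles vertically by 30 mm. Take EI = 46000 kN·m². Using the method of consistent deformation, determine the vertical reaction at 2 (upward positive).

Release the roller at 2. Primary structure: cantilever fixed at 1.
Deflection at 2 on the released cantilever, summing each load's contribution:
  point load 14.1 at a = 5.6: Pa²(3L − a)/(6EI) = 2683/EI
  clockwise couple 113 at a = 2.8: M₀a(2L − a)/(2EI) = 3987/EI
  δ_0 = 6669/EI
Flexibility coefficient — unit upward force at 2: δ_{22} = L³/(3EI) = 914.7/EI.
With EI = 46000 kN·m²: δ_0 = 0.14498 m and δ_{22} = 0.019884 m/kN.
Compatibility — the beam at 2 must follow the support down by 0.03 m: δ_0 − R_2·δ_{22} = 0.03, so R_2 = (0.14498 − 0.03)/0.019884 = 5.783 kN.

R_2 = 5.783 kN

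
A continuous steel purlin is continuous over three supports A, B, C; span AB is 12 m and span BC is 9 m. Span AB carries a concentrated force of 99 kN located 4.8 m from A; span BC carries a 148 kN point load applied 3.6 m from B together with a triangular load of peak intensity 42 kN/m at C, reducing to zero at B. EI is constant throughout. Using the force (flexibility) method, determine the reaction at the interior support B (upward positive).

R_B = 251.4 kN

Release continuity at B by inserting a hinge; the redundant is the internal moment M_B. The primary structure is two simply-supported spans AB and BC.
Discontinuity in slope at B on the released structure — sum the simple-span end rotations:
  span AB: point load 99 at a = 4.8: Pab(L + a)/(6LEI) = 798.3/EI
  span BC: point load 148 at a = 3.6: Pab(L + b)/(6LEI) = 767.2/EI
  span BC: triangular load, peak 42: 7w₀L³/(360EI) = 595.4/EI
  relative rotation θ_0 = (798.3 + 1363)/EI = 2161/EI
A unit hogging moment at B produces rotation L₁/(3EI) + L₂/(3EI) = 7/EI.
Compatibility: M_B·(L₁+L₂)/(3EI) = θ_0, giving M_B = 308.7 kN·m (hogging).
Span AB, ΣM about A with M_B applied at B: R_B^{AB}·12 = 475.2 + 308.7, so R_B^{AB} = 65.33 kN and R_A = 99 − 65.33 = 33.67 kN.
Span BC, ΣM about C: R_B^{BC}·9 = 1366 + 308.7, so R_B^{BC} = 186.1 kN and R_C = 337 − 186.1 = 150.9 kN.
R_B = 65.33 + 186.1 = 251.4 kN.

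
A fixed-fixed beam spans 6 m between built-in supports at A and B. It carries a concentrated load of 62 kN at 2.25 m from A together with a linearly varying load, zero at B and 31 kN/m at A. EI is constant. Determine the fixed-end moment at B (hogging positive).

M_B = 69.9 kN·m

Take the two fixed-end moments M_A, M_B as redundants; the released structure is the simple span AB.
On the primary (simply-supported) span, the end slopes from the loading are:
  at A: point load 62 at a = 2.25: Pab(L + b)/(6LEI) = 141.7/EI
  at B: point load 62 at a = 2.25: Pab(L + a)/(6LEI) = 119.9/EI
  at A: triangular load, peak 31: w₀L³/(45EI) = 148.8/EI
  at B: triangular load, peak 31: 7w₀L³/(360EI) = 130.2/EI
  θ_A0 = 290.5/EI,  θ_B0 = 250.1/EI
Flexibility coefficients: a unit moment at one end gives L/(3EI) there and L/(6EI) at the far end, so f₁₁ = f₂₂ = 2/EI and f₁₂ = f₂₁ = 1/EI.
Compatibility — zero rotation at each built-in end:
  2 M_A + 1 M_B = 290.5
  1 M_A + 2 M_B = 250.1
Solving the pair gives M_A = 110.3 kN·m and M_B = 69.9 kN·m (hogging).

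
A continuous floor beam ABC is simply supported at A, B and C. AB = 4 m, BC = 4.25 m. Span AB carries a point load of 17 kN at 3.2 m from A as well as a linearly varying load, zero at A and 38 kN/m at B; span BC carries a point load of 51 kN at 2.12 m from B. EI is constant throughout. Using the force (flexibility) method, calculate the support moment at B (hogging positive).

Take M_B as the redundant. Released structure: two simple spans AB and BC with a hinge at B.
Rotations at B on the released spans (each span's end-slope, ×1/EI):
  span AB: point load 17 at a = 3.2: Pab(L + a)/(6LEI) = 13.06/EI
  span AB: triangular load, peak 38: w₀L³/(45EI) = 54.04/EI
  span BC: point load 51 at a = 2.12: Pab(L + b)/(6LEI) = 57.62/EI
  relative rotation θ_0 = (67.1 + 57.62)/EI = 124.7/EI
A unit hogging moment at B produces rotation L₁/(3EI) + L₂/(3EI) = 2.75/EI.
Slope continuity at B: θ_0 = M_B·2.75/EI, so M_B = 124.7/2.75 = 45.35 kN·m (hogging).

M_B = 45.35 kN·m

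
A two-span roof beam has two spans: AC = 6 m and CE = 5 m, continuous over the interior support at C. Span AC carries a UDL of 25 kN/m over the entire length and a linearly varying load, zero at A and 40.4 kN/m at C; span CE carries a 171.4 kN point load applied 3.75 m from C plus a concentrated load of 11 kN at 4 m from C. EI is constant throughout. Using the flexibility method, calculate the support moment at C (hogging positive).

Take M_C as the redundant. Released structure: two simple spans AC and CE with a hinge at C.
End slopes at the hinge C, treating each span as simply supported:
  span AC: UDL 25: wL³/(24EI) = 225/EI
  span AC: triangular load, peak 40.4: w₀L³/(45EI) = 193.9/EI
  span CE: point load 171.4 at a = 3.75: Pab(L + b)/(6LEI) = 167.4/EI
  span CE: point load 11 at a = 4: Pab(L + b)/(6LEI) = 8.8/EI
  relative rotation θ_0 = (418.9 + 176.2)/EI = 595.1/EI
A unit hogging moment at C produces rotation L₁/(3EI) + L₂/(3EI) = 3.667/EI.
Slope continuity at C: θ_0 = M_C·3.667/EI, so M_C = 595.1/3.667 = 162.3 kN·m (hogging).

M_C = 162.3 kN·m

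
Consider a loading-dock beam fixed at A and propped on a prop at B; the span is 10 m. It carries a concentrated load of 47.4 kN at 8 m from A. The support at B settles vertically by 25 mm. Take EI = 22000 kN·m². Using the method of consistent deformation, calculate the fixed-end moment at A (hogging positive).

Take the reaction at B as the redundant and release it; the primary structure is a cantilever fixed at A.
Free-end deflection of the primary structure under the applied loading (downward +):
  point load 47.4 at a = 8: Pa²(3L − a)/(6EI) = 11123/EI
Tip deflection under a unit load at B: L³/(3EI) = 333.3/EI.
With EI = 22000 kN·m²: δ_0 = 0.5056 m and δ_{BB} = 0.015152 m/kN.
Compatibility — the beam at B must follow the support down by 0.025 m: δ_0 − R_B·δ_{BB} = 0.025, so R_B = (0.5056 − 0.025)/0.015152 = 31.72 kN.
Moment equilibrium about A: M_A = Σ(load moments about A) − R_B·L = 379.2 − 31.72×10 = 62 kN·m.

M_A = 62 kN·m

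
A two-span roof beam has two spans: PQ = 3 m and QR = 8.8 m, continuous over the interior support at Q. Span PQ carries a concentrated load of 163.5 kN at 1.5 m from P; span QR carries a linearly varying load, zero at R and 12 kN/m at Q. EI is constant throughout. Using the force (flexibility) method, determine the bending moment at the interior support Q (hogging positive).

Insert a hinge at Q; M_Q is the redundant, and each span becomes simply supported.
Rotations at Q on the released spans (each span's end-slope, ×1/EI):
  span PQ: point load 163.5 at a = 1.5: Pab(L + a)/(6LEI) = 91.97/EI
  span QR: triangular load, peak 12: w₀L³/(45EI) = 181.7/EI
  relative rotation θ_0 = (91.97 + 181.7)/EI = 273.7/EI
A unit hogging moment at Q produces rotation L₁/(3EI) + L₂/(3EI) = 3.933/EI.
Compatibility: M_Q·(L₁+L₂)/(3EI) = θ_0, giving M_Q = 69.58 kN·m (hogging).

M_Q = 69.58 kN·m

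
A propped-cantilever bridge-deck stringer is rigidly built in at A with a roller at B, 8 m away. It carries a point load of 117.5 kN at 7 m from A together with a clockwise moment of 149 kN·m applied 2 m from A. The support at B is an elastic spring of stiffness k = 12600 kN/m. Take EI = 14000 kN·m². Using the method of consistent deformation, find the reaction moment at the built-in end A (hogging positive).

M_A = 114.6 kN·m

Choose R_B as the redundant. The primary structure is the cantilever fixed at A.
Deflection at B on the released cantilever, summing each load's contribution:
  point load 117.5 at a = 7: Pa²(3L − a)/(6EI) = 16313/EI
  clockwise couple 149 at a = 2: M₀a(2L − a)/(2EI) = 2086/EI
  δ_0 = 18399/EI
Tip deflection under a unit load at B: L³/(3EI) = 170.7/EI.
With EI = 14000 kN·m²: δ_0 = 1.3142 m and δ_{BB} = 0.01219 m/kN.
Compatibility — the spring shortens by R_B/k under the reaction it provides: δ_0 − R_B·δ_{BB} = R_B/k. With 1/k = 0.000079 m/kN, R_B = δ_0 / (δ_{BB} + 1/k) = 1.3142 / (0.01219 + 0.000079) = 107.1 kN.
Moment equilibrium about A: M_A = Σ(load moments about A) − R_B·L = 971.5 − 107.1×8 = 114.6 kN·m.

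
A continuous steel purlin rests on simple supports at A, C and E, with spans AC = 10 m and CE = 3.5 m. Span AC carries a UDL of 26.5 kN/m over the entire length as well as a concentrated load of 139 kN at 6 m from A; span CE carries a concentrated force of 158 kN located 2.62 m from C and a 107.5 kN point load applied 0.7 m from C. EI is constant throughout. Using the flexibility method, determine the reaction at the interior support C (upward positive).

R_C = 524.5 kN

Insert a hinge at C; M_C is the redundant, and each span becomes simply supported.
End slopes at the hinge C, treating each span as simply supported:
  span AC: UDL 26.5: wL³/(24EI) = 1104/EI
  span AC: point load 139 at a = 6: Pab(L + a)/(6LEI) = 889.6/EI
  span CE: point load 158 at a = 2.62: Pab(L + b)/(6LEI) = 75.98/EI
  span CE: point load 107.5 at a = 0.7: Pab(L + b)/(6LEI) = 63.21/EI
  relative rotation θ_0 = (1994 + 139.2)/EI = 2133/EI
A unit hogging moment at C produces rotation L₁/(3EI) + L₂/(3EI) = 4.5/EI.
Compatibility: M_C·(L₁+L₂)/(3EI) = θ_0, giving M_C = 474 kN·m (hogging).
Span AC, ΣM about A with M_C applied at C: R_C^{AC}·10 = 2159 + 474, so R_C^{AC} = 263.3 kN and R_A = 404 − 263.3 = 140.7 kN.
Span CE, ΣM about E: R_C^{CE}·3.5 = 440 + 474, so R_C^{CE} = 261.2 kN and R_E = 265.5 − 261.2 = 4.349 kN.
R_C = 263.3 + 261.2 = 524.5 kN.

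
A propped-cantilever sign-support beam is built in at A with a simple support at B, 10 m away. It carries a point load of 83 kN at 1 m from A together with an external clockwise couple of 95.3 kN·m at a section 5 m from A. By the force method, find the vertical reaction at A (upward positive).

Choose R_B as the redundant. The primary structure is the cantilever fixed at A.
Free-end deflection of the primary structure under the applied loading (downward +):
  point load 83 at a = 1: Pa²(3L − a)/(6EI) = 401.2/EI
  clockwise couple 95.3 at a = 5: M₀a(2L − a)/(2EI) = 3574/EI
  δ_0 = 3975/EI
Tip deflection under a unit load at B: L³/(3EI) = 333.3/EI.
The prop prevents deflection at B: R_B = δ_0/δ_{BB} = 3975/333.3 = 11.92 kN.
Vertical equilibrium: R_A = ΣP − R_B = 83 − 11.92 = 71.08 kN.

R_A = 71.08 kN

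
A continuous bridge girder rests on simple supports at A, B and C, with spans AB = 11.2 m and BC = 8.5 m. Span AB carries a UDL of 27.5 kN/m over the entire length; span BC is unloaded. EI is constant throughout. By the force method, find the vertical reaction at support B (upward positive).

R_B = 204.7 kN

Insert a hinge at B; M_B is the redundant, and each span becomes simply supported.
Discontinuity in slope at B on the released structure — sum the simple-span end rotations:
  span AB: UDL 27.5: wL³/(24EI) = 1610/EI
  relative rotation θ_0 = (1610 + 0)/EI = 1610/EI
A unit hogging moment at B produces rotation L₁/(3EI) + L₂/(3EI) = 6.567/EI.
Compatibility: M_B·(L₁+L₂)/(3EI) = θ_0, giving M_B = 245.1 kN·m (hogging).
Span AB, ΣM about A with M_B applied at B: R_B^{AB}·11.2 = 1725 + 245.1, so R_B^{AB} = 175.9 kN and R_A = 308 − 175.9 = 132.1 kN.
Span BC, ΣM about C: R_B^{BC}·8.5 = 0 + 245.1, so R_B^{BC} = 28.84 kN and R_C = 0 − 28.84 = -28.84 kN.
R_B = 175.9 + 28.84 = 204.7 kN.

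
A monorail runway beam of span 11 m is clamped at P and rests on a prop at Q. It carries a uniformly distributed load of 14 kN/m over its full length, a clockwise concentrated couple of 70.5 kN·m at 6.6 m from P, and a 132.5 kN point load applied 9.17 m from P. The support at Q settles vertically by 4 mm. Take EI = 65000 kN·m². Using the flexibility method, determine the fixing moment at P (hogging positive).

Remove the prop at Q; the released (primary) structure is a cantilever built in at P.
Free-end deflection of the primary structure under the applied loading (downward +):
  UDL 14: wL⁴/(8EI) = 25622/EI
  clockwise couple 70.5 at a = 6.6: M₀a(2L − a)/(2EI) = 3583/EI
  point load 132.5 at a = 9.17: Pa²(3L − a)/(6EI) = 44251/EI
  δ_0 = 73456/EI
Flexibility coefficient — unit upward force at Q: δ_{QQ} = L³/(3EI) = 443.7/EI.
With EI = 65000 kN·m²: δ_0 = 1.1301 m and δ_{QQ} = 0.006826 m/kN.
Compatibility — the beam at Q must follow the support down by 0.004 m: δ_0 − R_Q·δ_{QQ} = 0.004, so R_Q = (1.1301 − 0.004)/0.006826 = 165 kN.
Moment equilibrium about P: M_P = Σ(load moments about P) − R_Q·L = 2133 − 165×11 = 317.7 kN·m.

M_P = 317.7 kN·m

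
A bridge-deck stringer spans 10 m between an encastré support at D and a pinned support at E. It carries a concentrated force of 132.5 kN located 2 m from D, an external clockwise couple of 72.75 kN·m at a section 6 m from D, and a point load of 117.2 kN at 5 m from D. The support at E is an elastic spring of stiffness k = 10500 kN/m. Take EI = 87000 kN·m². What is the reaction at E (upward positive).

Choose R_E as the redundant. The primary structure is the cantilever fixed at D.
Free-end deflection of the primary structure under the applied loading (downward +):
  point load 132.5 at a = 2: Pa²(3L − a)/(6EI) = 2473/EI
  clockwise couple 72.75 at a = 6: M₀a(2L − a)/(2EI) = 3056/EI
  point load 117.2 at a = 5: Pa²(3L − a)/(6EI) = 12208/EI
  δ_0 = 17737/EI
Flexibility coefficient — unit upward force at E: δ_{EE} = L³/(3EI) = 333.3/EI.
With EI = 87000 kN·m²: δ_0 = 0.20388 m and δ_{EE} = 0.003831 m/kN.
Compatibility — the spring shortens by R_E/k under the reaction it provides: δ_0 − R_E·δ_{EE} = R_E/k. With 1/k = 0.000095 m/kN, R_E = δ_0 / (δ_{EE} + 1/k) = 0.20388 / (0.003831 + 0.000095) = 51.92 kN.

R_E = 51.92 kN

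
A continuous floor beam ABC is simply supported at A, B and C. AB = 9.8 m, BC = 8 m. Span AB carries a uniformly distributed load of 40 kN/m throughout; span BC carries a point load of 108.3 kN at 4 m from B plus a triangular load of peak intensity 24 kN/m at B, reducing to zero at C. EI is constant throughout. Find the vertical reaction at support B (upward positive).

Insert a hinge at B; M_B is the redundant, and each span becomes simply supported.
Discontinuity in slope at B on the released structure — sum the simple-span end rotations:
  span AB: UDL 40: wL³/(24EI) = 1569/EI
  span BC: point load 108.3 at a = 4: Pab(L + b)/(6LEI) = 433.2/EI
  span BC: triangular load, peak 24: w₀L³/(45EI) = 273.1/EI
  relative rotation θ_0 = (1569 + 706.3)/EI = 2275/EI
A unit hogging moment at B produces rotation L₁/(3EI) + L₂/(3EI) = 5.933/EI.
Compatibility: M_B·(L₁+L₂)/(3EI) = θ_0, giving M_B = 383.4 kN·m (hogging).
Span AB, ΣM about A with M_B applied at B: R_B^{AB}·9.8 = 1921 + 383.4, so R_B^{AB} = 235.1 kN and R_A = 392 − 235.1 = 156.9 kN.
Span BC, ΣM about C: R_B^{BC}·8 = 945.2 + 383.4, so R_B^{BC} = 166.1 kN and R_C = 204.3 − 166.1 = 38.22 kN.
R_B = 235.1 + 166.1 = 401.2 kN.

R_B = 401.2 kN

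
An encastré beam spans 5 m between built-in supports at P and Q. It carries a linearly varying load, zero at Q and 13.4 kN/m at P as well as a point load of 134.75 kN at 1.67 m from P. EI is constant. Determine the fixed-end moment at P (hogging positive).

Release both end moments; the primary structure is a simply-supported span PQ with redundants M_P and M_Q.
Simple-span end rotations at P and Q under the given loads:
  at P: triangular load, peak 13.4: w₀L³/(45EI) = 37.22/EI
  at Q: triangular load, peak 13.4: 7w₀L³/(360EI) = 32.57/EI
  at P: point load 134.75 at a = 1.67: Pab(L + b)/(6LEI) = 208.1/EI
  at Q: point load 134.75 at a = 1.67: Pab(L + a)/(6LEI) = 166.6/EI
  θ_P0 = 245.3/EI,  θ_Q0 = 199.2/EI
Flexibility coefficients: a unit moment at one end gives L/(3EI) there and L/(6EI) at the far end, so f₁₁ = f₂₂ = 1.667/EI and f₁₂ = f₂₁ = 0.8333/EI.
Compatibility — zero rotation at each built-in end:
  1.667 M_P + 0.8333 M_Q = 245.3
  0.8333 M_P + 1.667 M_Q = 199.2
Solving the pair gives M_P = 116.6 kN·m and M_Q = 61.22 kN·m (hogging).

M_P = 116.6 kN·m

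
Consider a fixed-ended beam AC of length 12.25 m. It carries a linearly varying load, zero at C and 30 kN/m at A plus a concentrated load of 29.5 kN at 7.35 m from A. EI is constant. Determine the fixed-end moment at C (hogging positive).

Take the two fixed-end moments M_A, M_C as redundants; the released structure is the simple span AC.
End rotations of the released simple span under the applied load (×1/EI):
  at A: triangular load, peak 30: w₀L³/(45EI) = 1226/EI
  at C: triangular load, peak 30: 7w₀L³/(360EI) = 1072/EI
  at A: point load 29.5 at a = 7.35: Pab(L + b)/(6LEI) = 247.9/EI
  at C: point load 29.5 at a = 7.35: Pab(L + a)/(6LEI) = 283.3/EI
  θ_A0 = 1473/EI,  θ_C0 = 1356/EI
Flexibility coefficients: a unit moment at one end gives L/(3EI) there and L/(6EI) at the far end, so f₁₁ = f₂₂ = 4.083/EI and f₁₂ = f₂₁ = 2.042/EI.
Compatibility — zero rotation at each built-in end:
  4.083 M_A + 2.042 M_C = 1473
  2.042 M_A + 4.083 M_C = 1356
Solving the pair gives M_A = 259.8 kN·m and M_C = 202.1 kN·m (hogging).

M_C = 202.1 kN·m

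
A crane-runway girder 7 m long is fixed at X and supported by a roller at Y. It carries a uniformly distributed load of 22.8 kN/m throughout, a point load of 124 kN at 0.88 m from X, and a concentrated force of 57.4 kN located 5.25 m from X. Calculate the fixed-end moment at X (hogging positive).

M_X = 276.1 kN·m

Take the reaction at Y as the redundant and release it; the primary structure is a cantilever fixed at X.
Free-end deflection of the primary structure under the applied loading (downward +):
  UDL 22.8: wL⁴/(8EI) = 6843/EI
  point load 124 at a = 0.88: Pa²(3L − a)/(6EI) = 322/EI
  point load 57.4 at a = 5.25: Pa²(3L − a)/(6EI) = 4153/EI
  δ_0 = 11318/EI
Tip deflection under a unit load at Y: L³/(3EI) = 114.3/EI.
Compatibility at Y: δ_0 − R_Y·δ_{YY} = 0, so R_Y = 11318/114.3 = 98.99 kN.
Moment equilibrium about X: M_X = Σ(load moments about X) − R_Y·L = 969.1 − 98.99×7 = 276.1 kN·m.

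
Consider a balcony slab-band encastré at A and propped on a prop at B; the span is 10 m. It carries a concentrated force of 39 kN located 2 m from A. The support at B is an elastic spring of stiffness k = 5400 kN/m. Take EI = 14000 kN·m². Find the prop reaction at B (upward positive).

R_B = 2.167 kN

Release the roller at B. Primary structure: cantilever fixed at A.
Deflection at B on the released cantilever, summing each load's contribution:
  point load 39 at a = 2: Pa²(3L − a)/(6EI) = 728/EI
Tip deflection under a unit load at B: L³/(3EI) = 333.3/EI.
With EI = 14000 kN·m²: δ_0 = 0.052 m and δ_{BB} = 0.02381 m/kN.
Compatibility — the spring shortens by R_B/k under the reaction it provides: δ_0 − R_B·δ_{BB} = R_B/k. With 1/k = 0.000185 m/kN, R_B = δ_0 / (δ_{BB} + 1/k) = 0.052 / (0.02381 + 0.000185) = 2.167 kN.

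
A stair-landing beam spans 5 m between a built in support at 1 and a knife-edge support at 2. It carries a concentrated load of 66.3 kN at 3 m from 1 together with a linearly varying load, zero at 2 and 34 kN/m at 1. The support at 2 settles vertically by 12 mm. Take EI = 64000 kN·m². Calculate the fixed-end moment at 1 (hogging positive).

M_1 = 204.5 kN·m

Remove the prop at 2; the released (primary) structure is a cantilever built in at 1.
Free-end deflection of the primary structure under the applied loading (downward +):
  point load 66.3 at a = 3: Pa²(3L − a)/(6EI) = 1193/EI
  triangular load, peak 34 at the fixed end: w₀L⁴/(30EI) = 708.3/EI
  δ_0 = 1902/EI
Tip deflection under a unit load at 2: L³/(3EI) = 41.67/EI.
With EI = 64000 kN·m²: δ_0 = 0.029715 m and δ_{22} = 0.000651 m/kN.
Compatibility — the beam at 2 must follow the support down by 0.012 m: δ_0 − R_2·δ_{22} = 0.012, so R_2 = (0.029715 − 0.012)/0.000651 = 27.21 kN.
Moment equilibrium about 1: M_1 = Σ(load moments about 1) − R_2·L = 340.6 − 27.21×5 = 204.5 kN·m.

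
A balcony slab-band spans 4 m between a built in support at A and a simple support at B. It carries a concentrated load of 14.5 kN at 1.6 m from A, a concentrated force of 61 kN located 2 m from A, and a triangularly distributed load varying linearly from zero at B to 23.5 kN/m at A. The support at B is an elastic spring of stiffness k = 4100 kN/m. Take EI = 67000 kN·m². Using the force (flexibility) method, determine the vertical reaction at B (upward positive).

R_B = 17.82 kN

Remove the prop at B; the released (primary) structure is a cantilever built in at A.
Free-end deflection of the primary structure under the applied loading (downward +):
  point load 14.5 at a = 1.6: Pa²(3L − a)/(6EI) = 64.34/EI
  point load 61 at a = 2: Pa²(3L − a)/(6EI) = 406.7/EI
  triangular load, peak 23.5 at the fixed end: w₀L⁴/(30EI) = 200.5/EI
  δ_0 = 671.5/EI
Tip deflection under a unit load at B: L³/(3EI) = 21.33/EI.
With EI = 67000 kN·m²: δ_0 = 0.010023 m and δ_{BB} = 0.000318 m/kN.
Compatibility — the spring shortens by R_B/k under the reaction it provides: δ_0 − R_B·δ_{BB} = R_B/k. With 1/k = 0.000244 m/kN, R_B = δ_0 / (δ_{BB} + 1/k) = 0.010023 / (0.000318 + 0.000244) = 17.82 kN.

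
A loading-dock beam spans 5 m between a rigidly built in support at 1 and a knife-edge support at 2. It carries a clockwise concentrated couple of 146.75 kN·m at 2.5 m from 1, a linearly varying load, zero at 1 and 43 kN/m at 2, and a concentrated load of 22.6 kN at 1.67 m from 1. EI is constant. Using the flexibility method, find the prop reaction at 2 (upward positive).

Remove the prop at 2; the released (primary) structure is a cantilever built in at 1.
Downward deflection at the released point 2 due to the loads:
  clockwise couple 146.75 at a = 2.5: M₀a(2L − a)/(2EI) = 1376/EI
  triangular load, peak 43 at the free end: 11w₀L⁴/(120EI) = 2464/EI
  point load 22.6 at a = 1.67: Pa²(3L − a)/(6EI) = 140/EI
  δ_0 = 3979/EI
Tip deflection under a unit load at 2: L³/(3EI) = 41.67/EI.
The prop prevents deflection at 2: R_2 = δ_0/δ_{22} = 3979/41.67 = 95.5 kN.

R_2 = 95.5 kN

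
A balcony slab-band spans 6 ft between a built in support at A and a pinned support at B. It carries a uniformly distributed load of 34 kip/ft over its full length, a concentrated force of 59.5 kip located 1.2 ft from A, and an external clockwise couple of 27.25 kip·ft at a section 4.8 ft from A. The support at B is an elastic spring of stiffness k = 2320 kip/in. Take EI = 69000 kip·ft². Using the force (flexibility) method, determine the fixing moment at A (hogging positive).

M_A = 209.7 kip·ft

Remove the prop at B; the released (primary) structure is a cantilever built in at A.
Downward deflection at the released point B due to the loads:
  UDL 34: wL⁴/(8EI) = 5508/EI
  point load 59.5 at a = 1.2: Pa²(3L − a)/(6EI) = 239.9/EI
  clockwise couple 27.25 at a = 4.8: M₀a(2L − a)/(2EI) = 470.9/EI
  δ_0 = 6219/EI
Flexibility coefficient — unit upward force at B: δ_{BB} = L³/(3EI) = 72/EI.
With EI = 69000 kip·ft²: δ_0 = 0.090127 ft and δ_{BB} = 0.001043 ft/kip.
Compatibility — the spring shortens by R_B/k under the reaction it provides: δ_0 − R_B·δ_{BB} = R_B/k. With 1/k = 1/(2320×12) ft/kip = 0.000036 ft/kip, R_B = δ_0 / (δ_{BB} + 1/k) = 0.090127 / (0.001043 + 0.000036) = 83.5 kip.
Moment equilibrium about A: M_A = Σ(load moments about A) − R_B·L = 710.6 − 83.5×6 = 209.7 kip·ft.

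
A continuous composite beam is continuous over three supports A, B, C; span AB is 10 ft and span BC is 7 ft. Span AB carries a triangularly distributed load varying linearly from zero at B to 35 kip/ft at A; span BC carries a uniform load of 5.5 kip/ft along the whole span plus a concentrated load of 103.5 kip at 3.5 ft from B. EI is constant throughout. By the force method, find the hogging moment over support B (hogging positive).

M_B = 189.9 kip·ft

Insert a hinge at B; M_B is the redundant, and each span becomes simply supported.
Rotations at B on the released spans (each span's end-slope, ×1/EI):
  span AB: triangular load, peak 35: 7w₀L³/(360EI) = 680.6/EI
  span BC: UDL 5.5: wL³/(24EI) = 78.6/EI
  span BC: point load 103.5 at a = 3.5: Pab(L + b)/(6LEI) = 317/EI
  relative rotation θ_0 = (680.6 + 395.6)/EI = 1076/EI
A unit hogging moment at B produces rotation L₁/(3EI) + L₂/(3EI) = 5.667/EI.
Compatibility: M_B·(L₁+L₂)/(3EI) = θ_0, giving M_B = 189.9 kip·ft (hogging).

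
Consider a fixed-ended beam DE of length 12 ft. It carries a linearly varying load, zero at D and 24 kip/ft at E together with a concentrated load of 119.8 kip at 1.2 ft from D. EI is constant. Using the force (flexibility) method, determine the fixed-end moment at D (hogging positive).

M_D = 231.6 kip·ft

Release both end moments; the primary structure is a simply-supported span DE with redundants M_D and M_E.
Simple-span end rotations at D and E under the given loads:
  at D: triangular load, peak 24: 7w₀L³/(360EI) = 806.4/EI
  at E: triangular load, peak 24: w₀L³/(45EI) = 921.6/EI
  at D: point load 119.8 at a = 1.2: Pab(L + b)/(6LEI) = 491.7/EI
  at E: point load 119.8 at a = 1.2: Pab(L + a)/(6LEI) = 284.6/EI
  θ_D0 = 1298/EI,  θ_E0 = 1206/EI
Flexibility coefficients: a unit moment at one end gives L/(3EI) there and L/(6EI) at the far end, so f₁₁ = f₂₂ = 4/EI and f₁₂ = f₂₁ = 2/EI.
Compatibility — zero rotation at each built-in end:
  4 M_D + 2 M_E = 1298
  2 M_D + 4 M_E = 1206
Solving the pair gives M_D = 231.6 kip·ft and M_E = 185.7 kip·ft (hogging).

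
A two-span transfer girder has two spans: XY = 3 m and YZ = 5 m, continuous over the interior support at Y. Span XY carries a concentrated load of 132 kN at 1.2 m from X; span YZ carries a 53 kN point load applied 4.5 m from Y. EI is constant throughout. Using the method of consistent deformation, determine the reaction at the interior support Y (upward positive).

Release continuity at Y by inserting a hinge; the redundant is the internal moment M_Y. The primary structure is two simply-supported spans XY and YZ.
Discontinuity in slope at Y on the released structure — sum the simple-span end rotations:
  span XY: point load 132 at a = 1.2: Pab(L + a)/(6LEI) = 66.53/EI
  span YZ: point load 53 at a = 4.5: Pab(L + b)/(6LEI) = 21.86/EI
  relative rotation θ_0 = (66.53 + 21.86)/EI = 88.39/EI
A unit hogging moment at Y produces rotation L₁/(3EI) + L₂/(3EI) = 2.667/EI.
Slope continuity at Y: θ_0 = M_Y·2.667/EI, so M_Y = 88.39/2.667 = 33.15 kN·m (hogging).
Span XY, ΣM about X with M_Y applied at Y: R_Y^{XY}·3 = 158.4 + 33.15, so R_Y^{XY} = 63.85 kN and R_X = 132 − 63.85 = 68.15 kN.
Span YZ, ΣM about Z: R_Y^{YZ}·5 = 26.5 + 33.15, so R_Y^{YZ} = 11.93 kN and R_Z = 53 − 11.93 = 41.07 kN.
R_Y = 63.85 + 11.93 = 75.78 kN.

R_Y = 75.78 kN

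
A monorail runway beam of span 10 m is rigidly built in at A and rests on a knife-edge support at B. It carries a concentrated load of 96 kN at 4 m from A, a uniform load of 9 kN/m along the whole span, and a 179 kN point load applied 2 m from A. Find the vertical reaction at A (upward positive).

Take the reaction at B as the redundant and release it; the primary structure is a cantilever fixed at A.
Deflection at B on the released cantilever, summing each load's contribution:
  point load 96 at a = 4: Pa²(3L − a)/(6EI) = 6656/EI
  UDL 9: wL⁴/(8EI) = 11250/EI
  point load 179 at a = 2: Pa²(3L − a)/(6EI) = 3341/EI
  δ_0 = 21247/EI
Flexibility coefficient — unit upward force at B: δ_{BB} = L³/(3EI) = 333.3/EI.
The prop prevents deflection at B: R_B = δ_0/δ_{BB} = 21247/333.3 = 63.74 kN.
Vertical equilibrium: R_A = ΣP − R_B = 365 − 63.74 = 301.3 kN.

R_A = 301.3 kN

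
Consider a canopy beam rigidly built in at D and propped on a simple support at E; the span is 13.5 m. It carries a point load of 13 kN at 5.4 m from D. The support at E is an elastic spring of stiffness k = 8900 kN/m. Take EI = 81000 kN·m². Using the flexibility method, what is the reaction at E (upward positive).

R_E = 2.674 kN

Remove the prop at E; the released (primary) structure is a cantilever built in at D.
Free-end deflection of the primary structure under the applied loading (downward +):
  point load 13 at a = 5.4: Pa²(3L − a)/(6EI) = 2218/EI
Tip deflection under a unit load at E: L³/(3EI) = 820.1/EI.
With EI = 81000 kN·m²: δ_0 = 0.027378 m and δ_{EE} = 0.010125 m/kN.
Compatibility — the spring shortens by R_E/k under the reaction it provides: δ_0 − R_E·δ_{EE} = R_E/k. With 1/k = 0.000112 m/kN, R_E = δ_0 / (δ_{EE} + 1/k) = 0.027378 / (0.010125 + 0.000112) = 2.674 kN.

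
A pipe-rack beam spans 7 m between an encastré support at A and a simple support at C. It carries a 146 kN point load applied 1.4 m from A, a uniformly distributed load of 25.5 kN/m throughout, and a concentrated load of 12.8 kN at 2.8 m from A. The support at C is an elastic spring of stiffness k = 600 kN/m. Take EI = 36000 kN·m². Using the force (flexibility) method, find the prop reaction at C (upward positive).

Release the roller at C. Primary structure: cantilever fixed at A.
Downward deflection at the released point C due to the loads:
  point load 146 at a = 1.4: Pa²(3L − a)/(6EI) = 934.8/EI
  UDL 25.5: wL⁴/(8EI) = 7653/EI
  point load 12.8 at a = 2.8: Pa²(3L − a)/(6EI) = 304.4/EI
  δ_0 = 8892/EI
Tip deflection under a unit load at C: L³/(3EI) = 114.3/EI.
With EI = 36000 kN·m²: δ_0 = 0.24701 m and δ_{CC} = 0.003176 m/kN.
Compatibility — the spring shortens by R_C/k under the reaction it provides: δ_0 − R_C·δ_{CC} = R_C/k. With 1/k = 0.001667 m/kN, R_C = δ_0 / (δ_{CC} + 1/k) = 0.24701 / (0.003176 + 0.001667) = 51.01 kN.

R_C = 51.01 kN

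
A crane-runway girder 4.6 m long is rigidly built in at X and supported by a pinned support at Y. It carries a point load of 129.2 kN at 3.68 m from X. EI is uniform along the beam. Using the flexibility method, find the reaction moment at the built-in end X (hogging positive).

Take the reaction at Y as the redundant and release it; the primary structure is a cantilever fixed at X.
Downward deflection at the released point Y due to the loads:
  point load 129.2 at a = 3.68: Pa²(3L − a)/(6EI) = 2951/EI
Tip deflection under a unit load at Y: L³/(3EI) = 32.45/EI.
Compatibility at Y: δ_0 − R_Y·δ_{YY} = 0, so R_Y = 2951/32.45 = 90.96 kN.
Moment equilibrium about X: M_X = Σ(load moments about X) − R_Y·L = 475.5 − 90.96×4.6 = 57.05 kN·m.

M_X = 57.05 kN·m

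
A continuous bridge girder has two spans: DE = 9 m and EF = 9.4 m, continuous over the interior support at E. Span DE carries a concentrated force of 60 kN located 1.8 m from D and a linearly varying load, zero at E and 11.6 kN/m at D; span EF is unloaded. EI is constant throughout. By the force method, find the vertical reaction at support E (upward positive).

Insert a hinge at E; M_E is the redundant, and each span becomes simply supported.
Discontinuity in slope at E on the released structure — sum the simple-span end rotations:
  span DE: point load 60 at a = 1.8: Pab(L + a)/(6LEI) = 155.5/EI
  span DE: triangular load, peak 11.6: 7w₀L³/(360EI) = 164.4/EI
  relative rotation θ_0 = (319.9 + 0)/EI = 319.9/EI
A unit hogging moment at E produces rotation L₁/(3EI) + L₂/(3EI) = 6.133/EI.
Compatibility: M_E·(L₁+L₂)/(3EI) = θ_0, giving M_E = 52.17 kN·m (hogging).
Span DE, ΣM about D with M_E applied at E: R_E^{DE}·9 = 264.6 + 52.17, so R_E^{DE} = 35.2 kN and R_D = 112.2 − 35.2 = 77 kN.
Span EF, ΣM about F: R_E^{EF}·9.4 = 0 + 52.17, so R_E^{EF} = 5.55 kN and R_F = 0 − 5.55 = -5.55 kN.
R_E = 35.2 + 5.55 = 40.75 kN.

R_E = 40.75 kN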